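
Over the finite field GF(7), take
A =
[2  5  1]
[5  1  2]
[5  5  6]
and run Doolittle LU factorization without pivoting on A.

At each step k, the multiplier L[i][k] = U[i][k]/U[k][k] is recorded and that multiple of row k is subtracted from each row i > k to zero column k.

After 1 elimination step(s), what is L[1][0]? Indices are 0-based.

[col 0] pivot 2
  R1 -= 6*R0 → (0, 6, 3)  (L[1][0] := 6)
  R2 -= 6*R0 → (0, 3, 0)  (L[2][0] := 6)

L[1][0] = 6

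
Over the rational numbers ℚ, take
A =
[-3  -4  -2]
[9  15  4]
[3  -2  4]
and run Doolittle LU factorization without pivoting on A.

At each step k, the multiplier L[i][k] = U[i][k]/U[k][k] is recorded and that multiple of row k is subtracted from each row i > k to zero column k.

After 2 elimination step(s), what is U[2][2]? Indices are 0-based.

Step 1: pivot at (0,0) is -3.
  row1 ← row1 − (-3)·row0  ⇒  L[1][0]=-3, U row1=(0, 3, -2)
  row2 ← row2 − (-1)·row0  ⇒  L[2][0]=-1, U row2=(0, -6, 2)
Step 2: pivot at (1,1) is 3.
  row2 ← row2 − (-2)·row1  ⇒  L[2][1]=-2, U row2=(0, 0, -2)

U[2][2] = -2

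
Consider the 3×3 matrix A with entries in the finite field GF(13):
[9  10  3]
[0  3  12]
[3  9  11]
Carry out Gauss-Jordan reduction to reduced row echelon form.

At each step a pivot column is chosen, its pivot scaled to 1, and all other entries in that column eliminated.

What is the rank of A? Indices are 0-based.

rank = 3

[1] R0 /= 9  ⇒  (1, 4, 9)
     R2 -= 3·R0  ⇒  (0, 10, 10)
[2] R1 /= 3  ⇒  (0, 1, 4)
     R0 -= 4·R1  ⇒  (1, 0, 6)
     R2 -= 10·R1  ⇒  (0, 0, 9)
[3] R2 /= 9  ⇒  (0, 0, 1)
     R0 -= 6·R2  ⇒  (1, 0, 0)
     R1 -= 4·R2  ⇒  (0, 1, 0)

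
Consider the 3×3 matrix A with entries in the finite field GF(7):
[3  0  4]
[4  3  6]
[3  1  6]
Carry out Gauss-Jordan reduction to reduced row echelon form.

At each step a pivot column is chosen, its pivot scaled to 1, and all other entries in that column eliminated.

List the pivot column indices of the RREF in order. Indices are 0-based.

pivot columns: 0, 1, 2

[1] R0 /= 3  ⇒  (1, 0, 6)
     R1 -= 4·R0  ⇒  (0, 3, 3)
     R2 -= 3·R0  ⇒  (0, 1, 2)
[2] R1 /= 3  ⇒  (0, 1, 1)
     R2 -= 1·R1  ⇒  (0, 0, 1)
[3] R2 /= 1  ⇒  (0, 0, 1)
     R0 -= 6·R2  ⇒  (1, 0, 0)
     R1 -= 1·R2  ⇒  (0, 1, 0)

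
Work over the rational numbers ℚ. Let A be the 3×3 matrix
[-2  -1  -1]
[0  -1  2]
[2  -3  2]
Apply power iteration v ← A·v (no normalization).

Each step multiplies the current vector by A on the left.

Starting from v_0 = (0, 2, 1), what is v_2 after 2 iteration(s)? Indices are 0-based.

v_2 = (10, -8, -14)

v_0 = (0, 2, 1).
v_1 = A·v_0 = (-3, 0, -4).
v_2 = A·v_1 = (10, -8, -14).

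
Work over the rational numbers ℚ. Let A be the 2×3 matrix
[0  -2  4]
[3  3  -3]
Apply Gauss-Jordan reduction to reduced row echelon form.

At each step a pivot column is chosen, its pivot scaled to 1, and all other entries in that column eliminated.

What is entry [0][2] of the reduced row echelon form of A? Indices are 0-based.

[1] R0 <-> R1
[1] R0 /= 3  ⇒  (1, 1, -1)
[2] R1 /= -2  ⇒  (0, 1, -2)
     R0 -= 1·R1  ⇒  (1, 0, 1)

M[0][2] = 1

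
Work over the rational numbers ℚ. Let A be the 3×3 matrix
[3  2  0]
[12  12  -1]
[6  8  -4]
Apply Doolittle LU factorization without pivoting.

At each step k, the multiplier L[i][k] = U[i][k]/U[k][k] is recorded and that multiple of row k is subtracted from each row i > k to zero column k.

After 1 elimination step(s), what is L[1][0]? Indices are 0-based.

[col 0] pivot 3
  R1 -= 4*R0 → (0, 4, -1)  (L[1][0] := 4)
  R2 -= 2*R0 → (0, 4, -4)  (L[2][0] := 2)

L[1][0] = 4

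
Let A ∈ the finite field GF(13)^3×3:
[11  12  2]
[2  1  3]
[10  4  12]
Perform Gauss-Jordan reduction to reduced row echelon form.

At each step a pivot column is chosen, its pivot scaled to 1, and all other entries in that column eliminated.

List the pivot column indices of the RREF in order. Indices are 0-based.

pivot columns: 0, 1, 2

[1] R0 /= 11  ⇒  (1, 7, 12)
     R1 -= 2·R0  ⇒  (0, 0, 5)
     R2 -= 10·R0  ⇒  (0, 12, 9)
[2] R1 <-> R2
[2] R1 /= 12  ⇒  (0, 1, 4)
     R0 -= 7·R1  ⇒  (1, 0, 10)
[3] R2 /= 5  ⇒  (0, 0, 1)
     R0 -= 10·R2  ⇒  (1, 0, 0)
     R1 -= 4·R2  ⇒  (0, 1, 0)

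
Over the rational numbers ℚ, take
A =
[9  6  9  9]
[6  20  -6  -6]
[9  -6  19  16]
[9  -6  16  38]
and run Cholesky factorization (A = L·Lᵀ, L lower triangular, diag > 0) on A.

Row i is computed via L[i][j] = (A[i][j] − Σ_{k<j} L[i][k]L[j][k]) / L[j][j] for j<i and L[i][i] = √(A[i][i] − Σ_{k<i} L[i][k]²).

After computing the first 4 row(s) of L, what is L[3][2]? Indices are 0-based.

L[3][2] = -2

Step 1: L[0][0] = √(9) = 3.
  L[1][0] = (6) / L[0][0] = 2.
Step 2: L[1][1] = √(16) = 4.
  L[2][0] = (9) / L[0][0] = 3.
  L[2][1] = (-12) / L[1][1] = -3.
Step 3: L[2][2] = √(1) = 1.
  L[3][0] = (9) / L[0][0] = 3.
  L[3][1] = (-12) / L[1][1] = -3.
  L[3][2] = (-2) / L[2][2] = -2.
Step 4: L[3][3] = √(16) = 4.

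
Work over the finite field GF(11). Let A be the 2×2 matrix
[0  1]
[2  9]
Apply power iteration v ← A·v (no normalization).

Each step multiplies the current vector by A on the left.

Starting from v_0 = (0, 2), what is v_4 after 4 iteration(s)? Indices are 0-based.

v_4 = (1, 0)

v_0 = (0, 2).
v_1 = A·v_0 = (2, 7).
v_2 = A·v_1 = (7, 1).
v_3 = A·v_2 = (1, 1).
v_4 = A·v_3 = (1, 0).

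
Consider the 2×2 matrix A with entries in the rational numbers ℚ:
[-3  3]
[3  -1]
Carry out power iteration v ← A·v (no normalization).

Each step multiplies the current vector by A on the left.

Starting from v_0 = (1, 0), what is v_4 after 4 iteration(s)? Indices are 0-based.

v_4 = (468, -336)

v_0 = (1, 0).
v_1 = A·v_0 = (-3, 3).
v_2 = A·v_1 = (18, -12).
v_3 = A·v_2 = (-90, 66).
v_4 = A·v_3 = (468, -336).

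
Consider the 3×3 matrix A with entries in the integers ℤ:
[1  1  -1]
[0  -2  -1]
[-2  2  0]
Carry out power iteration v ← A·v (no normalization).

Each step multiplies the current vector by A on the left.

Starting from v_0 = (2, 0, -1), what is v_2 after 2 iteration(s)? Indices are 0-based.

v_2 = (8, 2, -4)

v_0 = (2, 0, -1).
v_1 = A·v_0 = (3, 1, -4).
v_2 = A·v_1 = (8, 2, -4).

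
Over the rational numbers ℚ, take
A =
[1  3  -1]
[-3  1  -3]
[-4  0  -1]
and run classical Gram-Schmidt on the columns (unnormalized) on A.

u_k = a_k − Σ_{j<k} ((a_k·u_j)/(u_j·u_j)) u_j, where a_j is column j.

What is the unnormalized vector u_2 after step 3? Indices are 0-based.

u_2 = (22/65, -66/65, 11/13)

Step 1: u_0 = a_0 = (1, -3, -4).
Step 2: u_1 = a_1 − (0)·u_0 = (3, 1, 0).
Step 3: u_2 = a_2 − (6/13)·u_0 − (-3/5)·u_1 = (22/65, -66/65, 11/13).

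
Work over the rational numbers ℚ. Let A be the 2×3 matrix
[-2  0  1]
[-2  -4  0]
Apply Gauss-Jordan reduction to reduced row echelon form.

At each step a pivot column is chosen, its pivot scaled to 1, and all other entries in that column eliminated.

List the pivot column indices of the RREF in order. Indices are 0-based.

pivot columns: 0, 1

step 1: normalize row 0 (÷-2) = (1, 0, -1/2)
  row 1: subtract -2×row0 = (0, -4, -1)
step 2: normalize row 1 (÷-4) = (0, 1, 1/4)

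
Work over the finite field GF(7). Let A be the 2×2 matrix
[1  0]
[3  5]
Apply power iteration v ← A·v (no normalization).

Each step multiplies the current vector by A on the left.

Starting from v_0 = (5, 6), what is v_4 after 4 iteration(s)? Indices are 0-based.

v_0 = (5, 6).
v_1 = A·v_0 = (5, 3).
v_2 = A·v_1 = (5, 2).
v_3 = A·v_2 = (5, 4).
v_4 = A·v_3 = (5, 0).

v_4 = (5, 0)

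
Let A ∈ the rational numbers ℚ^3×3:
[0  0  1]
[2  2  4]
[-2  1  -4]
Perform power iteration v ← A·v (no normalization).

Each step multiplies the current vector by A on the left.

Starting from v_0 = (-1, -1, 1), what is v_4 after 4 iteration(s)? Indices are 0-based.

v_0 = (-1, -1, 1).
v_1 = A·v_0 = (1, 0, -3).
v_2 = A·v_1 = (-3, -10, 10).
v_3 = A·v_2 = (10, 14, -44).
v_4 = A·v_3 = (-44, -128, 170).

v_4 = (-44, -128, 170)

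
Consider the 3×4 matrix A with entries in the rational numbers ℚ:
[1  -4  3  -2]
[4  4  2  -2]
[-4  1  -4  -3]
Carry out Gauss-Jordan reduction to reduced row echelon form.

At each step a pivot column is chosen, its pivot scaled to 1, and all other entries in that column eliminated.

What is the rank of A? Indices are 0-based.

[1] R0 /= 1  ⇒  (1, -4, 3, -2)
     R1 -= 4·R0  ⇒  (0, 20, -10, 6)
     R2 -= -4·R0  ⇒  (0, -15, 8, -11)
[2] R1 /= 20  ⇒  (0, 1, -1/2, 3/10)
     R0 -= -4·R1  ⇒  (1, 0, 1, -4/5)
     R2 -= -15·R1  ⇒  (0, 0, 1/2, -13/2)
[3] R2 /= 1/2  ⇒  (0, 0, 1, -13)
     R0 -= 1·R2  ⇒  (1, 0, 0, 61/5)
     R1 -= -1/2·R2  ⇒  (0, 1, 0, -31/5)

rank = 3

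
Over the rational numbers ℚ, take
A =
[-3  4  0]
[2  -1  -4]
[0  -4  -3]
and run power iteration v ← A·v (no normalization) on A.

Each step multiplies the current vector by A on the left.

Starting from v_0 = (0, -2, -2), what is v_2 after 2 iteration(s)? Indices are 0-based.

v_2 = (64, -82, -82)

v_0 = (0, -2, -2).
v_1 = A·v_0 = (-8, 10, 14).
v_2 = A·v_1 = (64, -82, -82).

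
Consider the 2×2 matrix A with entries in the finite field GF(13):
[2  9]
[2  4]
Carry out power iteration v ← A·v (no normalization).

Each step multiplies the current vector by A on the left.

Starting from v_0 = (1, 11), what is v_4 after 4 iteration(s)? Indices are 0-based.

v_4 = (11, 2)

v_0 = (1, 11).
v_1 = A·v_0 = (10, 7).
v_2 = A·v_1 = (5, 9).
v_3 = A·v_2 = (0, 7).
v_4 = A·v_3 = (11, 2).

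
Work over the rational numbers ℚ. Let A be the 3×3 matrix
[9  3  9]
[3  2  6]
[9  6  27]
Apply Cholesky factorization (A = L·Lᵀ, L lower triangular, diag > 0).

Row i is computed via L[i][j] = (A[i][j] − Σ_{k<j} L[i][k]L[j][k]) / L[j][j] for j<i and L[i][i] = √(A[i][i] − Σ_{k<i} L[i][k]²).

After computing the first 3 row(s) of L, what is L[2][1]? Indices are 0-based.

L[2][1] = 3

Step 1: L[0][0] = √(9) = 3.
  L[1][0] = (3) / L[0][0] = 1.
Step 2: L[1][1] = √(1) = 1.
  L[2][0] = (9) / L[0][0] = 3.
  L[2][1] = (3) / L[1][1] = 3.
Step 3: L[2][2] = √(9) = 3.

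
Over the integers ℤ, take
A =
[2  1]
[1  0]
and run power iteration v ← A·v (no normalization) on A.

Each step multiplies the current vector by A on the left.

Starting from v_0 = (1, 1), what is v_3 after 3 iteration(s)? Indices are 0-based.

v_3 = (17, 7)

v_0 = (1, 1).
v_1 = A·v_0 = (3, 1).
v_2 = A·v_1 = (7, 3).
v_3 = A·v_2 = (17, 7).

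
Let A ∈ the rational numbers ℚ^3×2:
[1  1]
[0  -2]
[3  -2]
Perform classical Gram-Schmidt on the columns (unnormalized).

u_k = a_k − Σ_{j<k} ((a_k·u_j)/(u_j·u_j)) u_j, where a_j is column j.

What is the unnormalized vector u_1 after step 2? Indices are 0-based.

Step 1: u_0 = a_0 = (1, 0, 3).
Step 2: u_1 = a_1 − (-1/2)·u_0 = (3/2, -2, -1/2).

u_1 = (3/2, -2, -1/2)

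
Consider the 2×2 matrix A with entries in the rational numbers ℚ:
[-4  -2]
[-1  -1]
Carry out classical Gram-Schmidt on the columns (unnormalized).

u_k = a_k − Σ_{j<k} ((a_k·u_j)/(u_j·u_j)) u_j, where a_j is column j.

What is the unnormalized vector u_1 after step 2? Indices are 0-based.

u_1 = (2/17, -8/17)

Step 1: u_0 = a_0 = (-4, -1).
Step 2: u_1 = a_1 − (9/17)·u_0 = (2/17, -8/17).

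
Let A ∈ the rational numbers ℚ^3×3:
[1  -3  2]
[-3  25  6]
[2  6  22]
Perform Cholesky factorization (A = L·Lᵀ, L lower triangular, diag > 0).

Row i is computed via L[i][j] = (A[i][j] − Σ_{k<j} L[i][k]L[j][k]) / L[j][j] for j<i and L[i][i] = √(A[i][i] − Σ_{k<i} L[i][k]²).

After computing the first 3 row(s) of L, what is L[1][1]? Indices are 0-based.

L[1][1] = 4

Step 1: L[0][0] = √(1) = 1.
  L[1][0] = (-3) / L[0][0] = -3.
Step 2: L[1][1] = √(16) = 4.
  L[2][0] = (2) / L[0][0] = 2.
  L[2][1] = (12) / L[1][1] = 3.
Step 3: L[2][2] = √(9) = 3.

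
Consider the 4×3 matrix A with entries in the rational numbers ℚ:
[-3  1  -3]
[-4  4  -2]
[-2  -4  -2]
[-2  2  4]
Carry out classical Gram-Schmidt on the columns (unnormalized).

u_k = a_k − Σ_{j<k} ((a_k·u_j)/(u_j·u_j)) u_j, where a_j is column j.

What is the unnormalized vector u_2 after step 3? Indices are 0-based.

Step 1: u_0 = a_0 = (-3, -4, -2, -2).
Step 2: u_1 = a_1 − (-5/11)·u_0 = (-4/11, 24/11, -54/11, 12/11).
Step 3: u_2 = a_2 − (13/33)·u_0 − (30/83)·u_1 = (-140/83, -302/249, 140/249, 1094/249).

u_2 = (-140/83, -302/249, 140/249, 1094/249)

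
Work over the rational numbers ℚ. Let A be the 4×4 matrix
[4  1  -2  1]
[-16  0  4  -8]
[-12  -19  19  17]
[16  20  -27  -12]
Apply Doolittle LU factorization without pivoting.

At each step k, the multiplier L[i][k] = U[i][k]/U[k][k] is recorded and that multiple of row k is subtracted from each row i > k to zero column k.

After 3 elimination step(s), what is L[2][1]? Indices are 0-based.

L[2][1] = -4

[col 0] pivot 4
  R1 -= -4*R0 → (0, 4, -4, -4)  (L[1][0] := -4)
  R2 -= -3*R0 → (0, -16, 13, 20)  (L[2][0] := -3)
  R3 -= 4*R0 → (0, 16, -19, -16)  (L[3][0] := 4)
[col 1] pivot 4
  R2 -= -4*R1 → (0, 0, -3, 4)  (L[2][1] := -4)
  R3 -= 4*R1 → (0, 0, -3, 0)  (L[3][1] := 4)
[col 2] pivot -3
  R3 -= 1*R2 → (0, 0, 0, -4)  (L[3][2] := 1)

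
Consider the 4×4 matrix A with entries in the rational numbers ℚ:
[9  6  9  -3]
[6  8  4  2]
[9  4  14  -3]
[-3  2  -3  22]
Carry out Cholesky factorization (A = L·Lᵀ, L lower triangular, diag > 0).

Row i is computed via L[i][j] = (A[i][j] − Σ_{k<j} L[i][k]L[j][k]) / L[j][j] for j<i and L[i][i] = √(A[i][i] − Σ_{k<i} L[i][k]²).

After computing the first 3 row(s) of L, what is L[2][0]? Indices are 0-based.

L[2][0] = 3

Step 1: L[0][0] = √(9) = 3.
  L[1][0] = (6) / L[0][0] = 2.
Step 2: L[1][1] = √(4) = 2.
  L[2][0] = (9) / L[0][0] = 3.
  L[2][1] = (-2) / L[1][1] = -1.
Step 3: L[2][2] = √(4) = 2.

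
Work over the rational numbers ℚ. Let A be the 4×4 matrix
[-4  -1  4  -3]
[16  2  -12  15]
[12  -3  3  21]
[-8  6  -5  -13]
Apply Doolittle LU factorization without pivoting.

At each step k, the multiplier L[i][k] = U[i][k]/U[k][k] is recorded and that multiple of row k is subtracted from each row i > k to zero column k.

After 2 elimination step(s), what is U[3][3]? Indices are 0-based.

U[3][3] = 5

Step 1: pivot at (0,0) is -4.
  row1 ← row1 − (-4)·row0  ⇒  L[1][0]=-4, U row1=(0, -2, 4, 3)
  row2 ← row2 − (-3)·row0  ⇒  L[2][0]=-3, U row2=(0, -6, 15, 12)
  row3 ← row3 − (2)·row0  ⇒  L[3][0]=2, U row3=(0, 8, -13, -7)
Step 2: pivot at (1,1) is -2.
  row2 ← row2 − (3)·row1  ⇒  L[2][1]=3, U row2=(0, 0, 3, 3)
  row3 ← row3 − (-4)·row1  ⇒  L[3][1]=-4, U row3=(0, 0, 3, 5)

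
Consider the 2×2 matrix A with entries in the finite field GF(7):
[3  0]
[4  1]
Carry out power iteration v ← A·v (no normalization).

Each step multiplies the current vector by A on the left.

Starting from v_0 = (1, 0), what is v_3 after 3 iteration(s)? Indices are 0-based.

v_3 = (6, 3)

v_0 = (1, 0).
v_1 = A·v_0 = (3, 4).
v_2 = A·v_1 = (2, 2).
v_3 = A·v_2 = (6, 3).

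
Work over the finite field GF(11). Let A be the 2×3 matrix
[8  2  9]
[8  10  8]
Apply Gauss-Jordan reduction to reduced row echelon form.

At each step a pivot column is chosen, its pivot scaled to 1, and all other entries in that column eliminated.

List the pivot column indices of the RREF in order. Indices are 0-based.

[1] R0 /= 8  ⇒  (1, 3, 8)
     R1 -= 8·R0  ⇒  (0, 8, 10)
[2] R1 /= 8  ⇒  (0, 1, 4)
     R0 -= 3·R1  ⇒  (1, 0, 7)

pivot columns: 0, 1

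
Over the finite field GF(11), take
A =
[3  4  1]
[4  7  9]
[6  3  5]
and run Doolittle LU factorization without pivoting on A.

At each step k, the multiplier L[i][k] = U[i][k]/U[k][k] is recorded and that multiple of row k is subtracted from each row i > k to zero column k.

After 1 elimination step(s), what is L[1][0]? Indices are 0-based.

L[1][0] = 5

Step 1: pivot at (0,0) is 3.
  row1 ← row1 − (5)·row0  ⇒  L[1][0]=5, U row1=(0, 9, 4)
  row2 ← row2 − (2)·row0  ⇒  L[2][0]=2, U row2=(0, 6, 3)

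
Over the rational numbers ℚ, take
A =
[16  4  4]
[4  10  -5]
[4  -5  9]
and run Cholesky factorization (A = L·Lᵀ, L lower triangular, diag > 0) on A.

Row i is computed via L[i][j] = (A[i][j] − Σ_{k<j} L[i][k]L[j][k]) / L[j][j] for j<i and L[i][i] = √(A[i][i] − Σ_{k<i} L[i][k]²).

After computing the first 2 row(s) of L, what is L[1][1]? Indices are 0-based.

Step 1: L[0][0] = √(16) = 4.
  L[1][0] = (4) / L[0][0] = 1.
Step 2: L[1][1] = √(9) = 3.

L[1][1] = 3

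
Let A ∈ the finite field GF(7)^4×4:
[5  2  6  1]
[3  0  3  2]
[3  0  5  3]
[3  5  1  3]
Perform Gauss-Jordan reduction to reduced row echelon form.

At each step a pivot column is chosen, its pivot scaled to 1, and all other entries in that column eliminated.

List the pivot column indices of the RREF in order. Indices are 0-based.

pivot columns: 0, 1, 2, 3

pivot(0,0)=5: scale R0 → (1, 6, 4, 3)
  clear (1,0): R1 −= (3)R0 → (0, 3, 5, 0)
  clear (2,0): R2 −= (3)R0 → (0, 3, 0, 1)
  clear (3,0): R3 −= (3)R0 → (0, 1, 3, 1)
pivot(1,1)=3: scale R1 → (0, 1, 4, 0)
  clear (0,1): R0 −= (6)R1 → (1, 0, 1, 3)
  clear (2,1): R2 −= (3)R1 → (0, 0, 2, 1)
  clear (3,1): R3 −= (1)R1 → (0, 0, 6, 1)
pivot(2,2)=2: scale R2 → (0, 0, 1, 4)
  clear (0,2): R0 −= (1)R2 → (1, 0, 0, 6)
  clear (1,2): R1 −= (4)R2 → (0, 1, 0, 5)
  clear (3,2): R3 −= (6)R2 → (0, 0, 0, 5)
pivot(3,3)=5: scale R3 → (0, 0, 0, 1)
  clear (0,3): R0 −= (6)R3 → (1, 0, 0, 0)
  clear (1,3): R1 −= (5)R3 → (0, 1, 0, 0)
  clear (2,3): R2 −= (4)R3 → (0, 0, 1, 0)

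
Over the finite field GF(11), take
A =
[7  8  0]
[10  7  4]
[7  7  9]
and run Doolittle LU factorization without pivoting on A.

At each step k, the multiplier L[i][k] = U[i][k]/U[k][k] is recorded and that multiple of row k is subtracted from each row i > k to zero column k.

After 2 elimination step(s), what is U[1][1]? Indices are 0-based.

U[1][1] = 5

Step 1: pivot at (0,0) is 7.
  row1 ← row1 − (3)·row0  ⇒  L[1][0]=3, U row1=(0, 5, 4)
  row2 ← row2 − (1)·row0  ⇒  L[2][0]=1, U row2=(0, 10, 9)
Step 2: pivot at (1,1) is 5.
  row2 ← row2 − (2)·row1  ⇒  L[2][1]=2, U row2=(0, 0, 1)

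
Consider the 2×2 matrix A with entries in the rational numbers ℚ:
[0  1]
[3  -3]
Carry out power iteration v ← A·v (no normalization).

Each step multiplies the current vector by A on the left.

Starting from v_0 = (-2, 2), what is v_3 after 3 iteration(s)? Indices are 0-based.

v_0 = (-2, 2).
v_1 = A·v_0 = (2, -12).
v_2 = A·v_1 = (-12, 42).
v_3 = A·v_2 = (42, -162).

v_3 = (42, -162)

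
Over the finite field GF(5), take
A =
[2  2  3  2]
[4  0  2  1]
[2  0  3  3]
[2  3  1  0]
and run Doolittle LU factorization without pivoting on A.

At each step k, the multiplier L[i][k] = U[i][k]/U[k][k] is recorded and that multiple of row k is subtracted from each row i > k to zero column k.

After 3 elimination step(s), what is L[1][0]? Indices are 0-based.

L[1][0] = 2

k=0: U[0][0]=2
  eliminate (1,0): mult=2, new row 1: (0, 1, 1, 2); set L[1][0]=2
  eliminate (2,0): mult=1, new row 2: (0, 3, 0, 1); set L[2][0]=1
  eliminate (3,0): mult=1, new row 3: (0, 1, 3, 3); set L[3][0]=1
k=1: U[1][1]=1
  eliminate (2,1): mult=3, new row 2: (0, 0, 2, 0); set L[2][1]=3
  eliminate (3,1): mult=1, new row 3: (0, 0, 2, 1); set L[3][1]=1
k=2: U[2][2]=2
  eliminate (3,2): mult=1, new row 3: (0, 0, 0, 1); set L[3][2]=1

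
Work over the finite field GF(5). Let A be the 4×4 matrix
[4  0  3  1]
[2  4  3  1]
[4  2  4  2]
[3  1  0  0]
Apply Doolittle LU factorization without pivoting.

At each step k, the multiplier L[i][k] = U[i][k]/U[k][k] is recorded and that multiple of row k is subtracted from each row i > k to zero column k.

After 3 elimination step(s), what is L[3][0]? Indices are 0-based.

L[3][0] = 2

[col 0] pivot 4
  R1 -= 3*R0 → (0, 4, 4, 3)  (L[1][0] := 3)
  R2 -= 1*R0 → (0, 2, 1, 1)  (L[2][0] := 1)
  R3 -= 2*R0 → (0, 1, 4, 3)  (L[3][0] := 2)
[col 1] pivot 4
  R2 -= 3*R1 → (0, 0, 4, 2)  (L[2][1] := 3)
  R3 -= 4*R1 → (0, 0, 3, 1)  (L[3][1] := 4)
[col 2] pivot 4
  R3 -= 2*R2 → (0, 0, 0, 2)  (L[3][2] := 2)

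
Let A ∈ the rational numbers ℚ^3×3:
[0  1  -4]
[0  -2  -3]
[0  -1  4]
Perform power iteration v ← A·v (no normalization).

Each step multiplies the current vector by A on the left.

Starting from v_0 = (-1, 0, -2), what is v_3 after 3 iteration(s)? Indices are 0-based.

v_3 = (164, 90, -164)

v_0 = (-1, 0, -2).
v_1 = A·v_0 = (8, 6, -8).
v_2 = A·v_1 = (38, 12, -38).
v_3 = A·v_2 = (164, 90, -164).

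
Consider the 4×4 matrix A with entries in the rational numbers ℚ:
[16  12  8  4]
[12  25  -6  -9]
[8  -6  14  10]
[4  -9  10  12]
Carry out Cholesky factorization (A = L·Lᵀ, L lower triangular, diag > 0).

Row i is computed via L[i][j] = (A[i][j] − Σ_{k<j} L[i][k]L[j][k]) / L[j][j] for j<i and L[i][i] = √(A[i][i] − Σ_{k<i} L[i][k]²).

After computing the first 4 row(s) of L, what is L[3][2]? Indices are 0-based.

L[3][2] = -1

Step 1: L[0][0] = √(16) = 4.
  L[1][0] = (12) / L[0][0] = 3.
Step 2: L[1][1] = √(16) = 4.
  L[2][0] = (8) / L[0][0] = 2.
  L[2][1] = (-12) / L[1][1] = -3.
Step 3: L[2][2] = √(1) = 1.
  L[3][0] = (4) / L[0][0] = 1.
  L[3][1] = (-12) / L[1][1] = -3.
  L[3][2] = (-1) / L[2][2] = -1.
Step 4: L[3][3] = √(1) = 1.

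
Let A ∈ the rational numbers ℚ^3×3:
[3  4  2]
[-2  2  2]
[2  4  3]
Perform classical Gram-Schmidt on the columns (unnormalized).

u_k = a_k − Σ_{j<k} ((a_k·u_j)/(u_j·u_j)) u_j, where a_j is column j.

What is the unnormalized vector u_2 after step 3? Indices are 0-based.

u_2 = (-30/89, -10/89, 35/89)

Step 1: u_0 = a_0 = (3, -2, 2).
Step 2: u_1 = a_1 − (16/17)·u_0 = (20/17, 66/17, 36/17).
Step 3: u_2 = a_2 − (8/17)·u_0 − (70/89)·u_1 = (-30/89, -10/89, 35/89).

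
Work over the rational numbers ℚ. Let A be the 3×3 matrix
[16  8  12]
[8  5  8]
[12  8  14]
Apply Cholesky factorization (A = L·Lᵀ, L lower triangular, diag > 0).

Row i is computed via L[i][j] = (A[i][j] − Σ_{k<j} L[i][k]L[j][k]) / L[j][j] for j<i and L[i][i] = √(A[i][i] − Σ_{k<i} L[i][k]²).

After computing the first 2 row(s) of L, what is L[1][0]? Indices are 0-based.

L[1][0] = 2

Step 1: L[0][0] = √(16) = 4.
  L[1][0] = (8) / L[0][0] = 2.
Step 2: L[1][1] = √(1) = 1.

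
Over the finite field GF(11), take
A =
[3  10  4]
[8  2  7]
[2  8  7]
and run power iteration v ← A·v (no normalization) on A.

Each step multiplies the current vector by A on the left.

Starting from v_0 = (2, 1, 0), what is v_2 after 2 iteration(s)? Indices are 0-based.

v_2 = (1, 6, 7)

v_0 = (2, 1, 0).
v_1 = A·v_0 = (5, 7, 1).
v_2 = A·v_1 = (1, 6, 7).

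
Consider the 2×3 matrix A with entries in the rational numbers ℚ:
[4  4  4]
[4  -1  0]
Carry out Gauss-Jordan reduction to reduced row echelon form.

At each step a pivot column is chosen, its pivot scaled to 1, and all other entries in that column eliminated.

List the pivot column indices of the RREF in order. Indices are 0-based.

pivot(0,0)=4: scale R0 → (1, 1, 1)
  clear (1,0): R1 −= (4)R0 → (0, -5, -4)
pivot(1,1)=-5: scale R1 → (0, 1, 4/5)
  clear (0,1): R0 −= (1)R1 → (1, 0, 1/5)

pivot columns: 0, 1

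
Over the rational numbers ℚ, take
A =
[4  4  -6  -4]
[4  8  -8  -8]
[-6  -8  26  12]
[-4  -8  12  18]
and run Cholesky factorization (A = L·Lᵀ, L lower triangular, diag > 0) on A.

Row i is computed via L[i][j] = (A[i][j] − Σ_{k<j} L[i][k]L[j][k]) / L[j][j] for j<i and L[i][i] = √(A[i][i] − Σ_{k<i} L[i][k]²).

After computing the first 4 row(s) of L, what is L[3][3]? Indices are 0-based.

Step 1: L[0][0] = √(4) = 2.
  L[1][0] = (4) / L[0][0] = 2.
Step 2: L[1][1] = √(4) = 2.
  L[2][0] = (-6) / L[0][0] = -3.
  L[2][1] = (-2) / L[1][1] = -1.
Step 3: L[2][2] = √(16) = 4.
  L[3][0] = (-4) / L[0][0] = -2.
  L[3][1] = (-4) / L[1][1] = -2.
  L[3][2] = (4) / L[2][2] = 1.
Step 4: L[3][3] = √(9) = 3.

L[3][3] = 3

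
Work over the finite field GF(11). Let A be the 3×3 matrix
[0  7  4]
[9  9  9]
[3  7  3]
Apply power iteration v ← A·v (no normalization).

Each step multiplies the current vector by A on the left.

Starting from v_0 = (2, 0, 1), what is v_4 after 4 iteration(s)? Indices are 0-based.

v_4 = (9, 4, 2)

v_0 = (2, 0, 1).
v_1 = A·v_0 = (4, 5, 9).
v_2 = A·v_1 = (5, 8, 8).
v_3 = A·v_2 = (0, 2, 7).
v_4 = A·v_3 = (9, 4, 2).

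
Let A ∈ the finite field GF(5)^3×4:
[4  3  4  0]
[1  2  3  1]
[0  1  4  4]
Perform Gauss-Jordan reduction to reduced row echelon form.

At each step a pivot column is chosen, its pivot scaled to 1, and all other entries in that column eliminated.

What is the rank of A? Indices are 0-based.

rank = 3

pivot(0,0)=4: scale R0 → (1, 2, 1, 0)
  clear (1,0): R1 −= (1)R0 → (0, 0, 2, 1)
pivot(1,1): swap R1↔R2
pivot(1,1)=1: scale R1 → (0, 1, 4, 4)
  clear (0,1): R0 −= (2)R1 → (1, 0, 3, 2)
pivot(2,2)=2: scale R2 → (0, 0, 1, 3)
  clear (0,2): R0 −= (3)R2 → (1, 0, 0, 3)
  clear (1,2): R1 −= (4)R2 → (0, 1, 0, 2)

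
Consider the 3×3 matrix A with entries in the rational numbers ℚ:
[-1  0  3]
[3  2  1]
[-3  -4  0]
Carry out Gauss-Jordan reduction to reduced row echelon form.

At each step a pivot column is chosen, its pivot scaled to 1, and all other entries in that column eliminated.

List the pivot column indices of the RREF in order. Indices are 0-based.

pivot columns: 0, 1, 2

[1] R0 /= -1  ⇒  (1, 0, -3)
     R1 -= 3·R0  ⇒  (0, 2, 10)
     R2 -= -3·R0  ⇒  (0, -4, -9)
[2] R1 /= 2  ⇒  (0, 1, 5)
     R2 -= -4·R1  ⇒  (0, 0, 11)
[3] R2 /= 11  ⇒  (0, 0, 1)
     R0 -= -3·R2  ⇒  (1, 0, 0)
     R1 -= 5·R2  ⇒  (0, 1, 0)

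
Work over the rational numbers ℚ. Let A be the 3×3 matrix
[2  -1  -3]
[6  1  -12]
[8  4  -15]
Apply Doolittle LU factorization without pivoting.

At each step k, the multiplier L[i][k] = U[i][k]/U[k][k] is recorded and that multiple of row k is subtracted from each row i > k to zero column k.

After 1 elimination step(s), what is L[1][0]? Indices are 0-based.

Step 1: pivot at (0,0) is 2.
  row1 ← row1 − (3)·row0  ⇒  L[1][0]=3, U row1=(0, 4, -3)
  row2 ← row2 − (4)·row0  ⇒  L[2][0]=4, U row2=(0, 8, -3)

L[1][0] = 3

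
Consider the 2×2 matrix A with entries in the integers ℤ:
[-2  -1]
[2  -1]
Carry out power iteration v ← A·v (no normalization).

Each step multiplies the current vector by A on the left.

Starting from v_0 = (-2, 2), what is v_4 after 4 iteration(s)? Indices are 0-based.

v_4 = (34, -22)

v_0 = (-2, 2).
v_1 = A·v_0 = (2, -6).
v_2 = A·v_1 = (2, 10).
v_3 = A·v_2 = (-14, -6).
v_4 = A·v_3 = (34, -22).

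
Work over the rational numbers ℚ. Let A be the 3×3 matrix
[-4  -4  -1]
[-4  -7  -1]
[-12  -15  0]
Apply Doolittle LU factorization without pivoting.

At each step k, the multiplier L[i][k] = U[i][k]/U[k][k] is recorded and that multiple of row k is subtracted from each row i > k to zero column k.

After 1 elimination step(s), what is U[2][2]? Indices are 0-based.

U[2][2] = 3

Step 1: pivot at (0,0) is -4.
  row1 ← row1 − (1)·row0  ⇒  L[1][0]=1, U row1=(0, -3, 0)
  row2 ← row2 − (3)·row0  ⇒  L[2][0]=3, U row2=(0, -3, 3)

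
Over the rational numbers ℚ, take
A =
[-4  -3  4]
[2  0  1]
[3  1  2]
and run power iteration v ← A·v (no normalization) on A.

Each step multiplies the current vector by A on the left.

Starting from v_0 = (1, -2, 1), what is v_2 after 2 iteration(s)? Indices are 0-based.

v_0 = (1, -2, 1).
v_1 = A·v_0 = (6, 3, 3).
v_2 = A·v_1 = (-21, 15, 27).

v_2 = (-21, 15, 27)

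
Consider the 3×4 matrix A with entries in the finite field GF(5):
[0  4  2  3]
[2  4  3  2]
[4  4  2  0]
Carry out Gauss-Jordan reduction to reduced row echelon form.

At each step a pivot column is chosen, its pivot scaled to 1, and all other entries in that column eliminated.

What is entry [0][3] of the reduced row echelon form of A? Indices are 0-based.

step 1: exchange rows 0,1
step 1: normalize row 0 (÷2) = (1, 2, 4, 1)
  row 2: subtract 4×row0 = (0, 1, 1, 1)
step 2: normalize row 1 (÷4) = (0, 1, 3, 2)
  row 0: subtract 2×row1 = (1, 0, 3, 2)
  row 2: subtract 1×row1 = (0, 0, 3, 4)
step 3: normalize row 2 (÷3) = (0, 0, 1, 3)
  row 0: subtract 3×row2 = (1, 0, 0, 3)
  row 1: subtract 3×row2 = (0, 1, 0, 3)

M[0][3] = 3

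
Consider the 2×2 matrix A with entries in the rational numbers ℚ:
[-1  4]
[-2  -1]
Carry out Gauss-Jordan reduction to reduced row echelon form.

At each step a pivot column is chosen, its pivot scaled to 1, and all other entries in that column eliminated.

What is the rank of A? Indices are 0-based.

step 1: normalize row 0 (÷-1) = (1, -4)
  row 1: subtract -2×row0 = (0, -9)
step 2: normalize row 1 (÷-9) = (0, 1)
  row 0: subtract -4×row1 = (1, 0)

rank = 2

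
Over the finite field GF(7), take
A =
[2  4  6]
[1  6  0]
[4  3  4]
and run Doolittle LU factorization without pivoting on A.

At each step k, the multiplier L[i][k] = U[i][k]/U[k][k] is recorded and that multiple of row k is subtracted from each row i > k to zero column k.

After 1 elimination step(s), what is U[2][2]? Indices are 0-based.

Step 1: pivot at (0,0) is 2.
  row1 ← row1 − (4)·row0  ⇒  L[1][0]=4, U row1=(0, 4, 4)
  row2 ← row2 − (2)·row0  ⇒  L[2][0]=2, U row2=(0, 2, 6)

U[2][2] = 6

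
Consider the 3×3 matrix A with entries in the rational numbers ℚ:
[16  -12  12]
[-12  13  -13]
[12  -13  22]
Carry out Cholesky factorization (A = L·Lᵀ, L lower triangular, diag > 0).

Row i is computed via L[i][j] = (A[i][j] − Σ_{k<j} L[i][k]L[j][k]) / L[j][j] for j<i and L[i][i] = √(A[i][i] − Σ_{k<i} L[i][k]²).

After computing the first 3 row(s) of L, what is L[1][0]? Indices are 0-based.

L[1][0] = -3

Step 1: L[0][0] = √(16) = 4.
  L[1][0] = (-12) / L[0][0] = -3.
Step 2: L[1][1] = √(4) = 2.
  L[2][0] = (12) / L[0][0] = 3.
  L[2][1] = (-4) / L[1][1] = -2.
Step 3: L[2][2] = √(9) = 3.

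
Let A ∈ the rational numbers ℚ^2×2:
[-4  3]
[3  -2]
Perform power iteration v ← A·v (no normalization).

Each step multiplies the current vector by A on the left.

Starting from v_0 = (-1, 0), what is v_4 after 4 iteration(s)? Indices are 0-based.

v_4 = (-949, 684)

v_0 = (-1, 0).
v_1 = A·v_0 = (4, -3).
v_2 = A·v_1 = (-25, 18).
v_3 = A·v_2 = (154, -111).
v_4 = A·v_3 = (-949, 684).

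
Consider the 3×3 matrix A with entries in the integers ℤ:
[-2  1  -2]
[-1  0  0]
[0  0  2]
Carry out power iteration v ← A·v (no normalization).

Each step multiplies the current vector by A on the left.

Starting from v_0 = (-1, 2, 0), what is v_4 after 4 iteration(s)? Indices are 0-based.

v_0 = (-1, 2, 0).
v_1 = A·v_0 = (4, 1, 0).
v_2 = A·v_1 = (-7, -4, 0).
v_3 = A·v_2 = (10, 7, 0).
v_4 = A·v_3 = (-13, -10, 0).

v_4 = (-13, -10, 0)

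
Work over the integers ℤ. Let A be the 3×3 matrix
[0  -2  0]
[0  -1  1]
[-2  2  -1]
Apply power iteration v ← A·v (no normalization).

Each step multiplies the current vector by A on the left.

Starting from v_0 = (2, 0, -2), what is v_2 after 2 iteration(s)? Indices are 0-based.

v_2 = (4, 0, -2)

v_0 = (2, 0, -2).
v_1 = A·v_0 = (0, -2, -2).
v_2 = A·v_1 = (4, 0, -2).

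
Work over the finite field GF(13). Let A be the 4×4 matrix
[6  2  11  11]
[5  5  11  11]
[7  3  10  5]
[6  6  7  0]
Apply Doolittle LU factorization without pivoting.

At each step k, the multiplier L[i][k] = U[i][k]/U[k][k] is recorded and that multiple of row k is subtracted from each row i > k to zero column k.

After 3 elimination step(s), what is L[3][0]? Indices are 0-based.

[col 0] pivot 6
  R1 -= 3*R0 → (0, 12, 4, 4)  (L[1][0] := 3)
  R2 -= 12*R0 → (0, 5, 8, 3)  (L[2][0] := 12)
  R3 -= 1*R0 → (0, 4, 9, 2)  (L[3][0] := 1)
[col 1] pivot 12
  R2 -= 8*R1 → (0, 0, 2, 10)  (L[2][1] := 8)
  R3 -= 9*R1 → (0, 0, 12, 5)  (L[3][1] := 9)
[col 2] pivot 2
  R3 -= 6*R2 → (0, 0, 0, 10)  (L[3][2] := 6)

L[3][0] = 1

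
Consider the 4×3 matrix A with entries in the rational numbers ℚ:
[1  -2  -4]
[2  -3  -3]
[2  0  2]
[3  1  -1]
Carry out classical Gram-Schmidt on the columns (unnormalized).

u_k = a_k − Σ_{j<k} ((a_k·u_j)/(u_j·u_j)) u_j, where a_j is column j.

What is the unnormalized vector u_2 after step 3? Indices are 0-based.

Step 1: u_0 = a_0 = (1, 2, 2, 3).
Step 2: u_1 = a_1 − (-5/18)·u_0 = (-31/18, -22/9, 5/9, 11/6).
Step 3: u_2 = a_2 − (-1/2)·u_0 − (243/227)·u_1 = (-376/227, 140/227, 546/227, -332/227).

u_2 = (-376/227, 140/227, 546/227, -332/227)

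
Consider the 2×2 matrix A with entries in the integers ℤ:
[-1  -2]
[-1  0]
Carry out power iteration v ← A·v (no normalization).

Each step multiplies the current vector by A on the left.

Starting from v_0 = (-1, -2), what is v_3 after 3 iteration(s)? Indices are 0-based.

v_3 = (17, 7)

v_0 = (-1, -2).
v_1 = A·v_0 = (5, 1).
v_2 = A·v_1 = (-7, -5).
v_3 = A·v_2 = (17, 7).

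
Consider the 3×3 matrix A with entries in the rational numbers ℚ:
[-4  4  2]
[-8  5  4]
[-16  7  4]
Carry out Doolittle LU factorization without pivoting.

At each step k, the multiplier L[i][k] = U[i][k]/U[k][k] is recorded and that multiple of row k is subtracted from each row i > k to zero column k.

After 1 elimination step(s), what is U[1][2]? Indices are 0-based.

Step 1: pivot at (0,0) is -4.
  row1 ← row1 − (2)·row0  ⇒  L[1][0]=2, U row1=(0, -3, 0)
  row2 ← row2 − (4)·row0  ⇒  L[2][0]=4, U row2=(0, -9, -4)

U[1][2] = 0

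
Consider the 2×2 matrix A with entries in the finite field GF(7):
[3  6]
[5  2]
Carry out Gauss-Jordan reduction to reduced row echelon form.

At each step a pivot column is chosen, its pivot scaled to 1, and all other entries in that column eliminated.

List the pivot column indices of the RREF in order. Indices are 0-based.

pivot columns: 0, 1

[1] R0 /= 3  ⇒  (1, 2)
     R1 -= 5·R0  ⇒  (0, 6)
[2] R1 /= 6  ⇒  (0, 1)
     R0 -= 2·R1  ⇒  (1, 0)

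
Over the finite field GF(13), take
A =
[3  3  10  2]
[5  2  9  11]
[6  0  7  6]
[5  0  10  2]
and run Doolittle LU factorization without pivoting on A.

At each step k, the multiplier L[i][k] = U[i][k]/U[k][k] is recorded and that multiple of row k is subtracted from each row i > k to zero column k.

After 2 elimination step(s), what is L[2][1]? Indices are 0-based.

L[2][1] = 2

k=0: U[0][0]=3
  eliminate (1,0): mult=6, new row 1: (0, 10, 1, 12); set L[1][0]=6
  eliminate (2,0): mult=2, new row 2: (0, 7, 0, 2); set L[2][0]=2
  eliminate (3,0): mult=6, new row 3: (0, 8, 2, 3); set L[3][0]=6
k=1: U[1][1]=10
  eliminate (2,1): mult=2, new row 2: (0, 0, 11, 4); set L[2][1]=2
  eliminate (3,1): mult=6, new row 3: (0, 0, 9, 9); set L[3][1]=6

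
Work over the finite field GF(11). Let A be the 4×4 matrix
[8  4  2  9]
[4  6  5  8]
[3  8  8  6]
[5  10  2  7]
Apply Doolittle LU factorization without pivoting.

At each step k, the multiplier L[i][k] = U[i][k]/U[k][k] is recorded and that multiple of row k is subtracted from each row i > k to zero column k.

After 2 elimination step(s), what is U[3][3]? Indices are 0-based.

[col 0] pivot 8
  R1 -= 6*R0 → (0, 4, 4, 9)  (L[1][0] := 6)
  R2 -= 10*R0 → (0, 1, 10, 4)  (L[2][0] := 10)
  R3 -= 2*R0 → (0, 2, 9, 0)  (L[3][0] := 2)
[col 1] pivot 4
  R2 -= 3*R1 → (0, 0, 9, 10)  (L[2][1] := 3)
  R3 -= 6*R1 → (0, 0, 7, 1)  (L[3][1] := 6)

U[3][3] = 1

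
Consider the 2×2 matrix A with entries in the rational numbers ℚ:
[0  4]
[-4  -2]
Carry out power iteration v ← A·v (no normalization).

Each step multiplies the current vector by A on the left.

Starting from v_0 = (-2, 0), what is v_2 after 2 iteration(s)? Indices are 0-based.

v_0 = (-2, 0).
v_1 = A·v_0 = (0, 8).
v_2 = A·v_1 = (32, -16).

v_2 = (32, -16)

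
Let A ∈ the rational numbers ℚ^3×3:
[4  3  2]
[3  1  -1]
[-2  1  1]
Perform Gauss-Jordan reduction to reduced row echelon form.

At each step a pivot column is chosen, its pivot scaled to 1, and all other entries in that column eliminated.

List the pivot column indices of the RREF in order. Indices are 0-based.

step 1: normalize row 0 (÷4) = (1, 3/4, 1/2)
  row 1: subtract 3×row0 = (0, -5/4, -5/2)
  row 2: subtract -2×row0 = (0, 5/2, 2)
step 2: normalize row 1 (÷-5/4) = (0, 1, 2)
  row 0: subtract 3/4×row1 = (1, 0, -1)
  row 2: subtract 5/2×row1 = (0, 0, -3)
step 3: normalize row 2 (÷-3) = (0, 0, 1)
  row 0: subtract -1×row2 = (1, 0, 0)
  row 1: subtract 2×row2 = (0, 1, 0)

pivot columns: 0, 1, 2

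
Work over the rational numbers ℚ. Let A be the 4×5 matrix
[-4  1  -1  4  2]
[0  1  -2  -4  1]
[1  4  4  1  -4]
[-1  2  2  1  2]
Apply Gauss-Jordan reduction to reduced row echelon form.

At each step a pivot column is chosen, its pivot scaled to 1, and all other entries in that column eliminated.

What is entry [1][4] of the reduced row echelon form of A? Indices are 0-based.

[1] R0 /= -4  ⇒  (1, -1/4, 1/4, -1, -1/2)
     R2 -= 1·R0  ⇒  (0, 17/4, 15/4, 2, -7/2)
     R3 -= -1·R0  ⇒  (0, 7/4, 9/4, 0, 3/2)
[2] R1 /= 1  ⇒  (0, 1, -2, -4, 1)
     R0 -= -1/4·R1  ⇒  (1, 0, -1/4, -2, -1/4)
     R2 -= 17/4·R1  ⇒  (0, 0, 49/4, 19, -31/4)
     R3 -= 7/4·R1  ⇒  (0, 0, 23/4, 7, -1/4)
[3] R2 /= 49/4  ⇒  (0, 0, 1, 76/49, -31/49)
     R0 -= -1/4·R2  ⇒  (1, 0, 0, -79/49, -20/49)
     R1 -= -2·R2  ⇒  (0, 1, 0, -44/49, -13/49)
     R3 -= 23/4·R2  ⇒  (0, 0, 0, -94/49, 166/49)
[4] R3 /= -94/49  ⇒  (0, 0, 0, 1, -83/47)
     R0 -= -79/49·R3  ⇒  (1, 0, 0, 0, -153/47)
     R1 -= -44/49·R3  ⇒  (0, 1, 0, 0, -87/47)
     R2 -= 76/49·R3  ⇒  (0, 0, 1, 0, 99/47)

M[1][4] = -87/47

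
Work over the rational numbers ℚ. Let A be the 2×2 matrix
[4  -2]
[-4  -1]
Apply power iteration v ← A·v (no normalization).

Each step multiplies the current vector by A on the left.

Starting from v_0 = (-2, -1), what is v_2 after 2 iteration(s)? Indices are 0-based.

v_0 = (-2, -1).
v_1 = A·v_0 = (-6, 9).
v_2 = A·v_1 = (-42, 15).

v_2 = (-42, 15)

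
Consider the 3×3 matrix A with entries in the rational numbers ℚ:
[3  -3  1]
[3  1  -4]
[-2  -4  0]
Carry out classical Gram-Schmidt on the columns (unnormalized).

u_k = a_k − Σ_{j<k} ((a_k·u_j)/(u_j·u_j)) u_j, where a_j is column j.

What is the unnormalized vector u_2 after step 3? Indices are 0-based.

u_2 = (205/142, -369/142, -123/71)

Step 1: u_0 = a_0 = (3, 3, -2).
Step 2: u_1 = a_1 − (1/11)·u_0 = (-36/11, 8/11, -42/11).
Step 3: u_2 = a_2 − (-9/22)·u_0 − (-17/71)·u_1 = (205/142, -369/142, -123/71).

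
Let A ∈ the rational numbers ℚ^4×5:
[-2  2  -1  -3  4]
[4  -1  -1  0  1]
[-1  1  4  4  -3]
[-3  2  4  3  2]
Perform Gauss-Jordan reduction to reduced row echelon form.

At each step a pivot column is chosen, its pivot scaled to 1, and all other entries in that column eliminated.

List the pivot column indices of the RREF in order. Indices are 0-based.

pivot columns: 0, 1, 2, 4

step 1: normalize row 0 (÷-2) = (1, -1, 1/2, 3/2, -2)
  row 1: subtract 4×row0 = (0, 3, -3, -6, 9)
  row 2: subtract -1×row0 = (0, 0, 9/2, 11/2, -5)
  row 3: subtract -3×row0 = (0, -1, 11/2, 15/2, -4)
step 2: normalize row 1 (÷3) = (0, 1, -1, -2, 3)
  row 0: subtract -1×row1 = (1, 0, -1/2, -1/2, 1)
  row 3: subtract -1×row1 = (0, 0, 9/2, 11/2, -1)
step 3: normalize row 2 (÷9/2) = (0, 0, 1, 11/9, -10/9)
  row 0: subtract -1/2×row2 = (1, 0, 0, 1/9, 4/9)
  row 1: subtract -1×row2 = (0, 1, 0, -7/9, 17/9)
  row 3: subtract 9/2×row2 = (0, 0, 0, 0, 4)
skip col 3 (zero from row 3)
step 4: normalize row 3 (÷4) = (0, 0, 0, 0, 1)
  row 0: subtract 4/9×row3 = (1, 0, 0, 1/9, 0)
  row 1: subtract 17/9×row3 = (0, 1, 0, -7/9, 0)
  row 2: subtract -10/9×row3 = (0, 0, 1, 11/9, 0)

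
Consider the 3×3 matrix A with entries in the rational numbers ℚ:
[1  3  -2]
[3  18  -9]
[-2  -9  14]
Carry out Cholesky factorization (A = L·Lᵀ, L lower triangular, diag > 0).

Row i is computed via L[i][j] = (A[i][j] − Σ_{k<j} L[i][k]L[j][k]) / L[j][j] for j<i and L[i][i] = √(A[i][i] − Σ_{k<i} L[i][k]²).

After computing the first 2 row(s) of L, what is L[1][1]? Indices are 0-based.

Step 1: L[0][0] = √(1) = 1.
  L[1][0] = (3) / L[0][0] = 3.
Step 2: L[1][1] = √(9) = 3.

L[1][1] = 3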